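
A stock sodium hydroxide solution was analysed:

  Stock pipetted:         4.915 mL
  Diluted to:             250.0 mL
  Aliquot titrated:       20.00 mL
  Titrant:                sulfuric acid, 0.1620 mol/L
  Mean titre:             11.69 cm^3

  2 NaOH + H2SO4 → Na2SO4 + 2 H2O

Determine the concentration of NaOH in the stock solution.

9.633 mol/L

n(H2SO4) = 0.01169 × 0.1620 = 1.894 × 10^-3 mol
From the 2:1 ratio, n(NaOH) in the aliquot = 2/1 × 1.894 × 10^-3 = 3.788 × 10^-3 mol
[NaOH]_dilute = 3.788 × 10^-3 / 0.02000 = 0.1894 mol/L
Dilution factor = 250.0 / 4.915 = 50.86
[NaOH]_stock = 0.1894 × 50.86 = 9.633 mol/L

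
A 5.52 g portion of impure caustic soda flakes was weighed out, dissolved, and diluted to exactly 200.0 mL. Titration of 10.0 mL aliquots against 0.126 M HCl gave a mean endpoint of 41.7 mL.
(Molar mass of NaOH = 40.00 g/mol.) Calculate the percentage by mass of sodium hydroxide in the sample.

76.1 %

NaOH + HCl → NaCl + H2O
n(HCl) per titration = 0.0417 × 0.126 = 5.25 × 10^-3 mol
n(NaOH) in each aliquot = 5.25 × 10^-3 mol (1:1 ratio)
n(NaOH) in the whole flask = 5.25 × 10^-3 × 200.0/10.0 = 0.105 mol
mass of NaOH = 0.105 × 40.00 = 4.20 g
% NaOH = 4.20 / 5.52 × 100 = 76.1 %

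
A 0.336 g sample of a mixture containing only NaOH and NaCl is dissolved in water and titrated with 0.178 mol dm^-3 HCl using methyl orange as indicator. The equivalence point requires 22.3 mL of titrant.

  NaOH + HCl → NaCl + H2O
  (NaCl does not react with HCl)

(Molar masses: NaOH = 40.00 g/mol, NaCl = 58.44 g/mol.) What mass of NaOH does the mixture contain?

0.159 g

n(HCl) = 0.0223 × 0.178 = 3.97 × 10^-3 mol
Let x = n(NaOH), y = n(NaCl).
Titrant: 1x = 3.97 × 10^-3;  mass: 40.00x + 58.44y = 0.336
Solving, x = 3.97 × 10^-3 mol, y = 3.03 × 10^-3 mol
mass of NaOH = 3.97 × 10^-3 × 40.00 = 0.159 g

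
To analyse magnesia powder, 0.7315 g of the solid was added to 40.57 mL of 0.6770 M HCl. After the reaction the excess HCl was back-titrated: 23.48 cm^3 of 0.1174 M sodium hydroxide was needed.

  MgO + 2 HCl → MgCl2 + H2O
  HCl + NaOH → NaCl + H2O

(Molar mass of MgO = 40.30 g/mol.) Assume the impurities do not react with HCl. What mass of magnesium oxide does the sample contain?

0.4979 g

n(HCl) added = 0.04057 × 0.6770 = 0.02747 mol
n(NaOH) used in back-titration = 0.02348 × 0.1174 = 2.757 × 10^-3 mol
n(HCl) left over = 2.757 × 10^-3 mol (1:1 ratio)
n(HCl) consumed by analyte = 0.02747 − 2.757 × 10^-3 = 0.02471 mol
From the 1:2 ratio, n(MgO) = 1/2 × 0.02471 = 0.01235 mol
mass of MgO = 0.01235 × 40.30 = 0.4979 g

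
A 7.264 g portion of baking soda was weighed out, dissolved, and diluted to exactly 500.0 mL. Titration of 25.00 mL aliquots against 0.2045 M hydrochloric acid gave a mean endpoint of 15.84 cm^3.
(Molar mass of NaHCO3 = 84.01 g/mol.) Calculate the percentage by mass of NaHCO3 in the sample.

NaHCO3 + HCl → NaCl + H2O + CO2
n(HCl) per titration = 0.01584 × 0.2045 = 3.239 × 10^-3 mol
n(NaHCO3) in each aliquot = 3.239 × 10^-3 mol (1:1 ratio)
n(NaHCO3) in the whole flask = 3.239 × 10^-3 × 500.0/25.00 = 0.06479 mol
mass of NaHCO3 = 0.06479 × 84.01 = 5.443 g
% NaHCO3 = 5.443 / 7.264 × 100 = 74.93 %

74.93 %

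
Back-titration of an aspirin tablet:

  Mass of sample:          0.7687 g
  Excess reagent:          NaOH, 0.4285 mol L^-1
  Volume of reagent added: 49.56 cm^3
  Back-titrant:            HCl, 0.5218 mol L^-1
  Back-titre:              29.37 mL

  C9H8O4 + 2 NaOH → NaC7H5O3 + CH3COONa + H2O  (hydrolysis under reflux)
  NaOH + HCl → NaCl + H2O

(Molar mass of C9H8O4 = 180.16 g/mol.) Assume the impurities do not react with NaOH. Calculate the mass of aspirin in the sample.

0.5325 g

n(NaOH) added = 0.04956 × 0.4285 = 0.02124 mol
n(HCl) used in back-titration = 0.02937 × 0.5218 = 0.01533 mol
n(NaOH) left over = 0.01533 mol (1:1 ratio)
n(NaOH) consumed by analyte = 0.02124 − 0.01533 = 5.911 × 10^-3 mol
From the 1:2 ratio, n(C9H8O4) = 1/2 × 5.911 × 10^-3 = 2.956 × 10^-3 mol
mass of C9H8O4 = 2.956 × 10^-3 × 180.16 = 0.5325 g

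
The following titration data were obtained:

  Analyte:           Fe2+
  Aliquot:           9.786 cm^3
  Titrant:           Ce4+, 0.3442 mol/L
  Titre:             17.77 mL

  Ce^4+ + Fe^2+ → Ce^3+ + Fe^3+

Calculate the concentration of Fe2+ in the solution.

n(Ce4+) = 0.01777 L × 0.3442 mol/L = 6.116 × 10^-3 mol
n(Fe2+) = 6.116 × 10^-3 mol (1:1 mole ratio)
[Fe2+] = 6.116 × 10^-3 mol / 0.009786 L = 0.6250 mol/L

0.6250 mol/L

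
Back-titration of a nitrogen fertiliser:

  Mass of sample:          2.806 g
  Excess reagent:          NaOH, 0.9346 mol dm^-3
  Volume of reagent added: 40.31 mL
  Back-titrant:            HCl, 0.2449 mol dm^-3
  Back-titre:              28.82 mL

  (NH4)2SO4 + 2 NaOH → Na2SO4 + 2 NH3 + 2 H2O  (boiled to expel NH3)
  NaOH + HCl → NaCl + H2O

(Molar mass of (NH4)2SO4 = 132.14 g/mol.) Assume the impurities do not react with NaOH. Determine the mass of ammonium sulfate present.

2.023 g

n(NaOH) added = 0.04031 × 0.9346 = 0.03767 mol
n(HCl) used in back-titration = 0.02882 × 0.2449 = 7.058 × 10^-3 mol
n(NaOH) left over = 7.058 × 10^-3 mol (1:1 ratio)
n(NaOH) consumed by analyte = 0.03767 − 7.058 × 10^-3 = 0.03062 mol
From the 1:2 ratio, n((NH4)2SO4) = 1/2 × 0.03062 = 0.01531 mol
mass of (NH4)2SO4 = 0.01531 × 132.14 = 2.023 g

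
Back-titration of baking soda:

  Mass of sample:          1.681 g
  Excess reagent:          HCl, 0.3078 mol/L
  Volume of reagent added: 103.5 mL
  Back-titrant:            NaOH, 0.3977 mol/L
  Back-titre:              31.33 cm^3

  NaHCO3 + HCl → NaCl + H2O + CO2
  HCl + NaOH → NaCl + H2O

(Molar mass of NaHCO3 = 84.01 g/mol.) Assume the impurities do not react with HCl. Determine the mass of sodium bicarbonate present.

n(HCl) added = 0.1035 × 0.3078 = 0.03186 mol
n(NaOH) used in back-titration = 0.03133 × 0.3977 = 0.01246 mol
n(HCl) left over = 0.01246 mol (1:1 ratio)
n(HCl) consumed by analyte = 0.03186 − 0.01246 = 0.01940 mol
n(NaHCO3) = 0.01940 mol (1:1 ratio)
mass of NaHCO3 = 0.01940 × 84.01 = 1.630 g

1.630 g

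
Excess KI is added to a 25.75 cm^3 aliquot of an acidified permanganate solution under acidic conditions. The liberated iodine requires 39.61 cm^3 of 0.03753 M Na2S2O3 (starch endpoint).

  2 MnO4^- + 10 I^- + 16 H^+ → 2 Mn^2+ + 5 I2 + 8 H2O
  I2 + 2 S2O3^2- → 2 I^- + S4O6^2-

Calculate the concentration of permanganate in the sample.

0.01155 M

n(S2O3^2-) = 0.03961 × 0.03753 = 1.487 × 10^-3 mol
n(I2) = n(S2O3^2-)/2 = 7.433 × 10^-4 mol
From the 2:5 ratio, n(MnO4^-) in the aliquot = 2/5 × 7.433 × 10^-4 = 2.973 × 10^-4 mol
[MnO4^-] = 2.973 × 10^-4 / 0.02575 = 0.01155 mol/L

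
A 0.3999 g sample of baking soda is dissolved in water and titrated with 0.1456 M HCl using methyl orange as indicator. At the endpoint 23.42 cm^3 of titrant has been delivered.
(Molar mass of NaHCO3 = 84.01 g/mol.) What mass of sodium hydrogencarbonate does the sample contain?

NaHCO3 + HCl → NaCl + H2O + CO2
n(HCl) = 0.02342 L × 0.1456 mol/L = 3.410 × 10^-3 mol
n(NaHCO3) = 3.410 × 10^-3 mol (1:1 ratio)
mass of NaHCO3 = 3.410 × 10^-3 × 84.01 g/mol = 0.2865 g

0.2865 g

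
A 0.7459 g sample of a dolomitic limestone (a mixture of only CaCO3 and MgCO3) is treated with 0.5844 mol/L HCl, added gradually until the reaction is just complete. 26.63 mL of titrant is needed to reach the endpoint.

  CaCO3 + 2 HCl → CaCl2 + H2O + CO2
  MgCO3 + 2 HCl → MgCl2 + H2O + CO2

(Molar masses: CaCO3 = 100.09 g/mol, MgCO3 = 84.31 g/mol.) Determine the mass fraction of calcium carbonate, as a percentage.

76.41 %

n(HCl) = 0.02663 × 0.5844 = 0.01556 mol
Let x = n(CaCO3), y = n(MgCO3).
Titrant: 2x + 2y = 0.01556;  mass: 100.09x + 84.31y = 0.7459
Solving, x = 5.695 × 10^-3 mol, y = 2.087 × 10^-3 mol
mass of CaCO3 = 5.695 × 10^-3 × 100.09 = 0.5700 g
% CaCO3 = 0.5700 / 0.7459 × 100 = 76.41 %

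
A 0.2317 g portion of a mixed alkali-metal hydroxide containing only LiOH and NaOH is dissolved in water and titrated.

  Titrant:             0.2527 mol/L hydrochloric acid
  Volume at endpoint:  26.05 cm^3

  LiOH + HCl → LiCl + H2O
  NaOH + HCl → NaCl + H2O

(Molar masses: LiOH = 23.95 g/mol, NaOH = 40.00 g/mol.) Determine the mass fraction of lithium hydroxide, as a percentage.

20.36 %

n(HCl) = 0.02605 × 0.2527 = 6.583 × 10^-3 mol
Let x = n(LiOH), y = n(NaOH).
Titrant: 1x + 1y = 6.583 × 10^-3;  mass: 23.95x + 40.00y = 0.2317
Solving, x = 1.970 × 10^-3 mol, y = 4.613 × 10^-3 mol
mass of LiOH = 1.970 × 10^-3 × 23.95 = 0.04717 g
% LiOH = 0.04717 / 0.2317 × 100 = 20.36 %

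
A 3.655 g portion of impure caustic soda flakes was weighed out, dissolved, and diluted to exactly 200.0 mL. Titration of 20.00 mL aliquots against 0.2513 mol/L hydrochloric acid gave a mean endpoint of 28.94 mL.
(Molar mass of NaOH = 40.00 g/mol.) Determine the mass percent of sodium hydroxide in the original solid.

79.59 %

NaOH + HCl → NaCl + H2O
n(HCl) per titration = 0.02894 × 0.2513 = 7.273 × 10^-3 mol
n(NaOH) in each aliquot = 7.273 × 10^-3 mol (1:1 ratio)
n(NaOH) in the whole flask = 7.273 × 10^-3 × 200.0/20.00 = 0.07273 mol
mass of NaOH = 0.07273 × 40.00 = 2.909 g
% NaOH = 2.909 / 3.655 × 100 = 79.59 %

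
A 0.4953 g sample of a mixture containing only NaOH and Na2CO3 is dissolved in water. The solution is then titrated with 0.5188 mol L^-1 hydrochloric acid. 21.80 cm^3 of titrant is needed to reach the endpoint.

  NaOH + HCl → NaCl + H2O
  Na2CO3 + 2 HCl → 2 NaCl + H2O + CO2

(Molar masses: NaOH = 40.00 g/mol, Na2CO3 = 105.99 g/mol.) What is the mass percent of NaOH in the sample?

64.67 %

n(HCl) = 0.02180 × 0.5188 = 0.01131 mol
Let x = n(NaOH), y = n(Na2CO3).
Titrant: 1x + 2y = 0.01131;  mass: 40.00x + 105.99y = 0.4953
Solving, x = 8.008 × 10^-3 mol, y = 1.651 × 10^-3 mol
mass of NaOH = 8.008 × 10^-3 × 40.00 = 0.3203 g
% NaOH = 0.3203 / 0.4953 × 100 = 64.67 %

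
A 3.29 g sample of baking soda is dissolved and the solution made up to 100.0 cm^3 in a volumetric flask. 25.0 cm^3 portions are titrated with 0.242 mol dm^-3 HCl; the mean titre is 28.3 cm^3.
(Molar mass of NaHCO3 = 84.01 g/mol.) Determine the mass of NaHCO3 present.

2.30 g

NaHCO3 + HCl → NaCl + H2O + CO2
n(HCl) per titration = 0.0283 × 0.242 = 6.85 × 10^-3 mol
n(NaHCO3) in each aliquot = 6.85 × 10^-3 mol (1:1 ratio)
n(NaHCO3) in the whole flask = 6.85 × 10^-3 × 100.0/25.0 = 0.0274 mol
mass of NaHCO3 = 0.0274 × 84.01 = 2.30 g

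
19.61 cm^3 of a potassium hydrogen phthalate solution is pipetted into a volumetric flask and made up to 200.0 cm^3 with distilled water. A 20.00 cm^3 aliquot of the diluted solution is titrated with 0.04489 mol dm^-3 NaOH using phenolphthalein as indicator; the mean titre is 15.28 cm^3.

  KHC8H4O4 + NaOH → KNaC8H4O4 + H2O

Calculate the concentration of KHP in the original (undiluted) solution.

0.3498 mol/L

n(NaOH) = 0.01528 × 0.04489 = 6.859 × 10^-4 mol
n(KHC8H4O4) in the aliquot = 6.859 × 10^-4 mol (1:1 ratio)
[KHC8H4O4]_dilute = 6.859 × 10^-4 / 0.02000 = 0.03430 mol/L
Dilution factor = 200.0 / 19.61 = 10.20
[KHC8H4O4]_stock = 0.03430 × 10.20 = 0.3498 mol/L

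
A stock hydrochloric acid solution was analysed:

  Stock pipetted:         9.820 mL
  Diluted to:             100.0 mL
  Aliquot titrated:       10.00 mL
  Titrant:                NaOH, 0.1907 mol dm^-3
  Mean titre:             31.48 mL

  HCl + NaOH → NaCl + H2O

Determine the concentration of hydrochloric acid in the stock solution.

6.113 mol/L

n(NaOH) = 0.03148 × 0.1907 = 6.003 × 10^-3 mol
n(HCl) in the aliquot = 6.003 × 10^-3 mol (1:1 ratio)
[HCl]_dilute = 6.003 × 10^-3 / 0.01000 = 0.6003 mol/L
Dilution factor = 100.0 / 9.820 = 10.18
[HCl]_stock = 0.6003 × 10.18 = 6.113 mol/L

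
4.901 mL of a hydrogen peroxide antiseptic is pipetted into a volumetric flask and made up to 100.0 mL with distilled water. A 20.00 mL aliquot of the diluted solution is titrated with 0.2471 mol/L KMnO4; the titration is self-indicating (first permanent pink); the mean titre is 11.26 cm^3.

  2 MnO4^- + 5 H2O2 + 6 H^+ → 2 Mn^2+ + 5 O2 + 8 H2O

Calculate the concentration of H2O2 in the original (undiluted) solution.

n(KMnO4) = 0.01126 × 0.2471 = 2.782 × 10^-3 mol
From the 5:2 ratio, n(H2O2) in the aliquot = 5/2 × 2.782 × 10^-3 = 6.956 × 10^-3 mol
[H2O2]_dilute = 6.956 × 10^-3 / 0.02000 = 0.3478 mol/L
Dilution factor = 100.0 / 4.901 = 20.40
[H2O2]_stock = 0.3478 × 20.40 = 7.096 mol/L

7.096 mol/L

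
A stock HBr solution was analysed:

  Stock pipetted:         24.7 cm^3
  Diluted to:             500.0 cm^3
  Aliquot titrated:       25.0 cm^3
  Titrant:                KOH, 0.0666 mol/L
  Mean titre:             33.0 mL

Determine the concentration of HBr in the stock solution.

1.78 mol/L

HBr + KOH → KBr + H2O
n(KOH) = 0.0330 × 0.0666 = 2.20 × 10^-3 mol
n(HBr) in the aliquot = 2.20 × 10^-3 mol (1:1 ratio)
[HBr]_dilute = 2.20 × 10^-3 / 0.0250 = 0.0879 mol/L
Dilution factor = 500.0 / 24.7 = 20.24
[HBr]_stock = 0.0879 × 20.24 = 1.78 mol/L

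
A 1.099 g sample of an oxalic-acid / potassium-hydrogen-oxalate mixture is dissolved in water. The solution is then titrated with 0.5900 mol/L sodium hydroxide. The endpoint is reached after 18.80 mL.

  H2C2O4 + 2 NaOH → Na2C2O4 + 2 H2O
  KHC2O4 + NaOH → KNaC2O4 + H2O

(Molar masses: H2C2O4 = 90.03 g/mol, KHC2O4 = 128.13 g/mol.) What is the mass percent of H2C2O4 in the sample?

15.88 %

n(NaOH) = 0.01880 × 0.5900 = 0.01109 mol
Let x = n(H2C2O4), y = n(KHC2O4).
Titrant: 2x + 1y = 0.01109;  mass: 90.03x + 128.13y = 1.099
Solving, x = 1.938 × 10^-3 mol, y = 7.215 × 10^-3 mol
mass of H2C2O4 = 1.938 × 10^-3 × 90.03 = 0.1745 g
% H2C2O4 = 0.1745 / 1.099 × 100 = 15.88 %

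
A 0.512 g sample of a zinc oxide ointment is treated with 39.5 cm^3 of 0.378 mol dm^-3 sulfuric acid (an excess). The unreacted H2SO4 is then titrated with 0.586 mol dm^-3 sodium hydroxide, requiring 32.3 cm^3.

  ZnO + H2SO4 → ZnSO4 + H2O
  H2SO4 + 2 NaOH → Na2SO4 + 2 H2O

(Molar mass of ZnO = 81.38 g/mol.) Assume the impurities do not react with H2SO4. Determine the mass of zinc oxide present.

n(H2SO4) added = 0.0395 × 0.378 = 0.0149 mol
n(NaOH) used in back-titration = 0.0323 × 0.586 = 0.0189 mol
From the 1:2 ratio, n(H2SO4) left over = 1/2 × 0.0189 = 9.46 × 10^-3 mol
n(H2SO4) consumed by analyte = 0.0149 − 9.46 × 10^-3 = 5.47 × 10^-3 mol
n(ZnO) = 5.47 × 10^-3 mol (1:1 ratio)
mass of ZnO = 5.47 × 10^-3 × 81.38 = 0.445 g

0.445 g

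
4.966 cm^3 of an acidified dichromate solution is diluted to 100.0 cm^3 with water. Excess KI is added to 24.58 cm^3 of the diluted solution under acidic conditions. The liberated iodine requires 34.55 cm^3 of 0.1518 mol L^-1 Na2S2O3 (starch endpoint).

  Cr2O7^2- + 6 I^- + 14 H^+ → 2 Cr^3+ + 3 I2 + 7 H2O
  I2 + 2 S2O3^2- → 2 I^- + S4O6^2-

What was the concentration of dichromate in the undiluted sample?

0.7161 mol/L

n(S2O3^2-) = 0.03455 × 0.1518 = 5.245 × 10^-3 mol
n(I2) = n(S2O3^2-)/2 = 2.622 × 10^-3 mol
From the 1:3 ratio, n(Cr2O7^2-) in the aliquot = 1/3 × 2.622 × 10^-3 = 8.741 × 10^-4 mol
[Cr2O7^2-]_dilute = 8.741 × 10^-4 / 0.02458 = 0.03556 mol/L
[Cr2O7^2-]_original = 0.03556 × 100.0/4.966 = 0.7161 mol/L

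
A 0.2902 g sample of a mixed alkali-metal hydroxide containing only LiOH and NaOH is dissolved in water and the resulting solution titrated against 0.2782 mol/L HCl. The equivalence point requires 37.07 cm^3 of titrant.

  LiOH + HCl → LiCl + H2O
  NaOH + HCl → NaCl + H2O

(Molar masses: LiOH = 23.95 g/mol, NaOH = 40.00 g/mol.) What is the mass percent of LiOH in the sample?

n(HCl) = 0.03707 × 0.2782 = 0.01031 mol
Let x = n(LiOH), y = n(NaOH).
Titrant: 1x + 1y = 0.01031;  mass: 23.95x + 40.00y = 0.2902
Solving, x = 7.621 × 10^-3 mol, y = 2.692 × 10^-3 mol
mass of LiOH = 7.621 × 10^-3 × 23.95 = 0.1825 g
% LiOH = 0.1825 / 0.2902 × 100 = 62.89 %

62.89 %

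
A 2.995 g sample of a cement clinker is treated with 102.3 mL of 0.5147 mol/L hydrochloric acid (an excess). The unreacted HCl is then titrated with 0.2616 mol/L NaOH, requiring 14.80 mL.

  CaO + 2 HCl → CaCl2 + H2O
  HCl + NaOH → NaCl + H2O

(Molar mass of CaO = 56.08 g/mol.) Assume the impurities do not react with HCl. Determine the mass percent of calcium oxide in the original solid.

n(HCl) added = 0.1023 × 0.5147 = 0.05265 mol
n(NaOH) used in back-titration = 0.01480 × 0.2616 = 3.872 × 10^-3 mol
n(HCl) left over = 3.872 × 10^-3 mol (1:1 ratio)
n(HCl) consumed by analyte = 0.05265 − 3.872 × 10^-3 = 0.04878 mol
From the 1:2 ratio, n(CaO) = 1/2 × 0.04878 = 0.02439 mol
mass of CaO = 0.02439 × 56.08 = 1.368 g
% CaO = 1.368 / 2.995 × 100 = 45.67 %

45.67 %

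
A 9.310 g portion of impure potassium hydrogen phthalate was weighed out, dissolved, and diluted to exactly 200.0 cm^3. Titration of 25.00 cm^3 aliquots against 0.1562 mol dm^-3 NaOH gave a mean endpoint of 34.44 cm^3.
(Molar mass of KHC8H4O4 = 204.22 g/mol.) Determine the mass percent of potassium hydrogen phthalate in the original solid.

KHC8H4O4 + NaOH → KNaC8H4O4 + H2O
n(NaOH) per titration = 0.03444 × 0.1562 = 5.380 × 10^-3 mol
n(KHC8H4O4) in each aliquot = 5.380 × 10^-3 mol (1:1 ratio)
n(KHC8H4O4) in the whole flask = 5.380 × 10^-3 × 200.0/25.00 = 0.04304 mol
mass of KHC8H4O4 = 0.04304 × 204.22 = 8.789 g
% KHC8H4O4 = 8.789 / 9.310 × 100 = 94.40 %

94.40 %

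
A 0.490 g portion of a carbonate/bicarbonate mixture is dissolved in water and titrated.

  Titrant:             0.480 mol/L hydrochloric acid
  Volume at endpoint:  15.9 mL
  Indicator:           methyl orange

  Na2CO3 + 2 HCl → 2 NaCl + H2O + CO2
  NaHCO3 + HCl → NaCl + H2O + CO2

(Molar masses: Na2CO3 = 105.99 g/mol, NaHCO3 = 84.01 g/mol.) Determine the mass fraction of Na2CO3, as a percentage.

52.7 %

n(HCl) = 0.0159 × 0.480 = 7.63 × 10^-3 mol
Let x = n(Na2CO3), y = n(NaHCO3).
Titrant: 2x + 1y = 7.63 × 10^-3;  mass: 105.99x + 84.01y = 0.490
Solving, x = 2.44 × 10^-3 mol, y = 2.76 × 10^-3 mol
mass of Na2CO3 = 2.44 × 10^-3 × 105.99 = 0.258 g
% Na2CO3 = 0.258 / 0.490 × 100 = 52.7 %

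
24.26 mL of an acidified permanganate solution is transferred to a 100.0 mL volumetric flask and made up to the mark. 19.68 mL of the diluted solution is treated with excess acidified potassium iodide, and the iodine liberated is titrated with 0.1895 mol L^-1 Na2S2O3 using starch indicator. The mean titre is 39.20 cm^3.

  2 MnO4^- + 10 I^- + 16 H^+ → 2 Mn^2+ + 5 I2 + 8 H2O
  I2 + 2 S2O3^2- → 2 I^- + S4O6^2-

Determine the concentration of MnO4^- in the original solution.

n(S2O3^2-) = 0.03920 × 0.1895 = 7.428 × 10^-3 mol
n(I2) = n(S2O3^2-)/2 = 3.714 × 10^-3 mol
From the 2:5 ratio, n(MnO4^-) in the aliquot = 2/5 × 3.714 × 10^-3 = 1.486 × 10^-3 mol
[MnO4^-]_dilute = 1.486 × 10^-3 / 0.01968 = 0.07549 mol/L
[MnO4^-]_original = 0.07549 × 100.0/24.26 = 0.3112 mol/L

0.3112 mol/L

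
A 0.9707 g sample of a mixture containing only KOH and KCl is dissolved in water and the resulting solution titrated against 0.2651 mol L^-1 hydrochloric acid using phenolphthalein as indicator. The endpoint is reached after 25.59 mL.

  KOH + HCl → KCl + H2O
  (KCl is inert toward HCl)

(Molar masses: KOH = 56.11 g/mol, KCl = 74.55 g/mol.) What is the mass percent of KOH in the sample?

n(HCl) = 0.02559 × 0.2651 = 6.784 × 10^-3 mol
Let x = n(KOH), y = n(KCl).
Titrant: 1x = 6.784 × 10^-3;  mass: 56.11x + 74.55y = 0.9707
Solving, x = 6.784 × 10^-3 mol, y = 7.915 × 10^-3 mol
mass of KOH = 6.784 × 10^-3 × 56.11 = 0.3806 g
% KOH = 0.3806 / 0.9707 × 100 = 39.21 %

39.21 %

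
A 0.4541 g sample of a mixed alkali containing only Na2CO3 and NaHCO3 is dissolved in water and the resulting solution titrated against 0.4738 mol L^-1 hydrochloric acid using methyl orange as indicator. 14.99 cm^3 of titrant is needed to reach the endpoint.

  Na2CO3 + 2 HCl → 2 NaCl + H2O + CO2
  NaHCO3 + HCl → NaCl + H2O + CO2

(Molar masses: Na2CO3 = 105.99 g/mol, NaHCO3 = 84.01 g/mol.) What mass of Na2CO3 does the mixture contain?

n(HCl) = 0.01499 × 0.4738 = 7.102 × 10^-3 mol
Let x = n(Na2CO3), y = n(NaHCO3).
Titrant: 2x + 1y = 7.102 × 10^-3;  mass: 105.99x + 84.01y = 0.4541
Solving, x = 2.298 × 10^-3 mol, y = 2.506 × 10^-3 mol
mass of Na2CO3 = 2.298 × 10^-3 × 105.99 = 0.2436 g

0.2436 g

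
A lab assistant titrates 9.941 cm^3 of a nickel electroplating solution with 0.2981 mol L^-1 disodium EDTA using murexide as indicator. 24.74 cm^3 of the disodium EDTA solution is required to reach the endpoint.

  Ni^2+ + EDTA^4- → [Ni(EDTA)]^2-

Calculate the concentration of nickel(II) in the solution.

0.7419 mol/L

n(EDTA) = 0.02474 L × 0.2981 mol/L = 7.375 × 10^-3 mol
n(Ni2+) = 7.375 × 10^-3 mol (1:1 mole ratio)
[Ni2+] = 7.375 × 10^-3 mol / 0.009941 L = 0.7419 mol/L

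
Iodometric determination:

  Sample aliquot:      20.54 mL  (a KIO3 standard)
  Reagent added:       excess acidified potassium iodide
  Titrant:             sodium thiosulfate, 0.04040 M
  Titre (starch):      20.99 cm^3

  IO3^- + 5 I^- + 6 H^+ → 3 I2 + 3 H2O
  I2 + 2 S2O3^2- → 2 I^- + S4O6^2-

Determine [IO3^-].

n(S2O3^2-) = 0.02099 × 0.04040 = 8.480 × 10^-4 mol
n(I2) = n(S2O3^2-)/2 = 4.240 × 10^-4 mol
From the 1:3 ratio, n(IO3^-) in the aliquot = 1/3 × 4.240 × 10^-4 = 1.413 × 10^-4 mol
[IO3^-] = 1.413 × 10^-4 / 0.02054 = 0.006881 mol/L

0.006881 M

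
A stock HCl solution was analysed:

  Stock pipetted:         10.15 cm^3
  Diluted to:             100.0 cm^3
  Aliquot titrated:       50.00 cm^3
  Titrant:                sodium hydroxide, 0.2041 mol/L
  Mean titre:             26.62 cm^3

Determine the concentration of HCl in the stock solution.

HCl + NaOH → NaCl + H2O
n(NaOH) = 0.02662 × 0.2041 = 5.433 × 10^-3 mol
n(HCl) in the aliquot = 5.433 × 10^-3 mol (1:1 ratio)
[HCl]_dilute = 5.433 × 10^-3 / 0.05000 = 0.1087 mol/L
Dilution factor = 100.0 / 10.15 = 9.852
[HCl]_stock = 0.1087 × 9.852 = 1.071 mol/L

1.071 mol/L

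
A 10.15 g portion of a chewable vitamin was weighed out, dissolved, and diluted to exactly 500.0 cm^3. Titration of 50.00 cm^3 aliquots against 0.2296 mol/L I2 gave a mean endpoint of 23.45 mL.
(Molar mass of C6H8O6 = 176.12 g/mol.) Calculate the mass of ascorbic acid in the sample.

C6H8O6 + I2 → C6H6O6 + 2 HI
n(I2) per titration = 0.02345 × 0.2296 = 5.384 × 10^-3 mol
n(C6H8O6) in each aliquot = 5.384 × 10^-3 mol (1:1 ratio)
n(C6H8O6) in the whole flask = 5.384 × 10^-3 × 500.0/50.00 = 0.05384 mol
mass of C6H8O6 = 0.05384 × 176.12 = 9.483 g

9.483 g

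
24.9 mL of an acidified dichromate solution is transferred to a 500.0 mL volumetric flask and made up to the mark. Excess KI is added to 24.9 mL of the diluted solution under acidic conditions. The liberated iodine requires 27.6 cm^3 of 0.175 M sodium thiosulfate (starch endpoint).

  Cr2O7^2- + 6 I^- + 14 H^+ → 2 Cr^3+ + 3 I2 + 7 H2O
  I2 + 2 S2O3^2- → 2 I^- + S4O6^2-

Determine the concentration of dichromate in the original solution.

0.649 M

n(S2O3^2-) = 0.0276 × 0.175 = 4.83 × 10^-3 mol
n(I2) = n(S2O3^2-)/2 = 2.42 × 10^-3 mol
From the 1:3 ratio, n(Cr2O7^2-) in the aliquot = 1/3 × 2.42 × 10^-3 = 8.05 × 10^-4 mol
[Cr2O7^2-]_dilute = 8.05 × 10^-4 / 0.0249 = 0.0323 mol/L
[Cr2O7^2-]_original = 0.0323 × 500.0/24.9 = 0.649 mol/L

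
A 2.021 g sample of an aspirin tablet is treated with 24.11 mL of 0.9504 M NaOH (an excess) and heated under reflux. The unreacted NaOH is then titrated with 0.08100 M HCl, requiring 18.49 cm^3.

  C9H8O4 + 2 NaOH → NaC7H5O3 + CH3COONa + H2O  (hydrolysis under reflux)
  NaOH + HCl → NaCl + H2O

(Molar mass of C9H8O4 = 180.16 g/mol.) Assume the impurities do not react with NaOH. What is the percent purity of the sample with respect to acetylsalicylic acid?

n(NaOH) added = 0.02411 × 0.9504 = 0.02291 mol
n(HCl) used in back-titration = 0.01849 × 0.08100 = 1.498 × 10^-3 mol
n(NaOH) left over = 1.498 × 10^-3 mol (1:1 ratio)
n(NaOH) consumed by analyte = 0.02291 − 1.498 × 10^-3 = 0.02142 mol
From the 1:2 ratio, n(C9H8O4) = 1/2 × 0.02142 = 0.01071 mol
mass of C9H8O4 = 0.01071 × 180.16 = 1.929 g
% C9H8O4 = 1.929 / 2.021 × 100 = 95.46 %

95.46 %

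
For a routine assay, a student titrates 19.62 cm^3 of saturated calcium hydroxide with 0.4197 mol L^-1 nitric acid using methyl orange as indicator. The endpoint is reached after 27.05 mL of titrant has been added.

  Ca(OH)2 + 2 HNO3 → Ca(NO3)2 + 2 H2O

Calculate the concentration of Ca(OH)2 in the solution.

0.2893 mol/L

n(HNO3) = 0.02705 L × 0.4197 mol/L = 0.01135 mol
From the 1:2 mole ratio, n(Ca(OH)2) = 1/2 × 0.01135 = 5.676 × 10^-3 mol
[Ca(OH)2] = 5.676 × 10^-3 mol / 0.01962 L = 0.2893 mol/L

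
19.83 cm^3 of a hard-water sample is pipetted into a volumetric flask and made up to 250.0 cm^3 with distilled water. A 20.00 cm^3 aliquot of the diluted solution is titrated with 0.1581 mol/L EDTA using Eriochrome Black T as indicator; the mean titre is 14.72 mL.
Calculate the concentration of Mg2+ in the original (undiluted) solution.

1.467 mol/L

Mg^2+ + EDTA^4- → [Mg(EDTA)]^2-
n(EDTA) = 0.01472 × 0.1581 = 2.327 × 10^-3 mol
n(Mg2+) in the aliquot = 2.327 × 10^-3 mol (1:1 ratio)
[Mg2+]_dilute = 2.327 × 10^-3 / 0.02000 = 0.1164 mol/L
Dilution factor = 250.0 / 19.83 = 12.61
[Mg2+]_stock = 0.1164 × 12.61 = 1.467 mol/L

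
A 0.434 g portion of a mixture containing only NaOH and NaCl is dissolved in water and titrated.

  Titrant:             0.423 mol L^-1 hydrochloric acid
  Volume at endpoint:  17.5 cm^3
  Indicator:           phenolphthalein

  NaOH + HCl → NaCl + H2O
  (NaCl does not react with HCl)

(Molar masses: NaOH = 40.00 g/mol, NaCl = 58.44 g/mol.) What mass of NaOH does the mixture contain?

0.296 g

n(HCl) = 0.0175 × 0.423 = 7.40 × 10^-3 mol
Let x = n(NaOH), y = n(NaCl).
Titrant: 1x = 7.40 × 10^-3;  mass: 40.00x + 58.44y = 0.434
Solving, x = 7.40 × 10^-3 mol, y = 2.36 × 10^-3 mol
mass of NaOH = 7.40 × 10^-3 × 40.00 = 0.296 g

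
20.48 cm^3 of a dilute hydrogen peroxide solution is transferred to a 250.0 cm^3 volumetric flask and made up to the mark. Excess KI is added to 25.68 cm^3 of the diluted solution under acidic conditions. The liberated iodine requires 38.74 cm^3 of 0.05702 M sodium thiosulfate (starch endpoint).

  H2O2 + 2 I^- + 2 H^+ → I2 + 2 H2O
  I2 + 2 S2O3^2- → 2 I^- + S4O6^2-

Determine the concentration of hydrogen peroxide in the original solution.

0.5250 M

n(S2O3^2-) = 0.03874 × 0.05702 = 2.209 × 10^-3 mol
n(I2) = n(S2O3^2-)/2 = 1.104 × 10^-3 mol
n(H2O2) in the aliquot = 1.104 × 10^-3 mol (1:1 ratio)
[H2O2]_dilute = 1.104 × 10^-3 / 0.02568 = 0.04301 mol/L
[H2O2]_original = 0.04301 × 250.0/20.48 = 0.5250 mol/L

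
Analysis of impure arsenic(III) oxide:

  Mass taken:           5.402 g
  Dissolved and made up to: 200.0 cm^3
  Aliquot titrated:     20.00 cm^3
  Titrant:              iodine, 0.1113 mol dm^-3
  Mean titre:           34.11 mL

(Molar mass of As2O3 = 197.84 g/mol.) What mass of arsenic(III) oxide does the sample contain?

As2O3 + 2 I2 + 2 H2O → As2O5 + 4 HI
n(I2) per titration = 0.03411 × 0.1113 = 3.796 × 10^-3 mol
From the 1:2 ratio, n(As2O3) in each aliquot = 1/2 × 3.796 × 10^-3 = 1.898 × 10^-3 mol
n(As2O3) in the whole flask = 1.898 × 10^-3 × 200.0/20.00 = 0.01898 mol
mass of As2O3 = 0.01898 × 197.84 = 3.755 g

3.755 g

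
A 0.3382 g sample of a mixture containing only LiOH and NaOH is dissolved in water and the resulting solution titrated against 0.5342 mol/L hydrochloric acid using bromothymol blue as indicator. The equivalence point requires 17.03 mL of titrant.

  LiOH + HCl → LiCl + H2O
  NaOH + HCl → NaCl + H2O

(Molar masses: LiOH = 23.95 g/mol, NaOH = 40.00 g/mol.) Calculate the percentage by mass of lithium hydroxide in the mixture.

n(HCl) = 0.01703 × 0.5342 = 9.097 × 10^-3 mol
Let x = n(LiOH), y = n(NaOH).
Titrant: 1x + 1y = 9.097 × 10^-3;  mass: 23.95x + 40.00y = 0.3382
Solving, x = 1.601 × 10^-3 mol, y = 7.496 × 10^-3 mol
mass of LiOH = 1.601 × 10^-3 × 23.95 = 0.03835 g
% LiOH = 0.03835 / 0.3382 × 100 = 11.34 %

11.34 %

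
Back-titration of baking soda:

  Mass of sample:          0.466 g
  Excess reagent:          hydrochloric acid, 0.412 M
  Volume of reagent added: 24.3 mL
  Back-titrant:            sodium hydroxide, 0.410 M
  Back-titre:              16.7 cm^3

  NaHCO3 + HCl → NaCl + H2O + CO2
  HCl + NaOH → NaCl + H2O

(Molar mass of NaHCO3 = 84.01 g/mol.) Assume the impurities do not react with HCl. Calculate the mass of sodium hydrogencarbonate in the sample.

n(HCl) added = 0.0243 × 0.412 = 0.0100 mol
n(NaOH) used in back-titration = 0.0167 × 0.410 = 6.85 × 10^-3 mol
n(HCl) left over = 6.85 × 10^-3 mol (1:1 ratio)
n(HCl) consumed by analyte = 0.0100 − 6.85 × 10^-3 = 3.16 × 10^-3 mol
n(NaHCO3) = 3.16 × 10^-3 mol (1:1 ratio)
mass of NaHCO3 = 3.16 × 10^-3 × 84.01 = 0.266 g

0.266 g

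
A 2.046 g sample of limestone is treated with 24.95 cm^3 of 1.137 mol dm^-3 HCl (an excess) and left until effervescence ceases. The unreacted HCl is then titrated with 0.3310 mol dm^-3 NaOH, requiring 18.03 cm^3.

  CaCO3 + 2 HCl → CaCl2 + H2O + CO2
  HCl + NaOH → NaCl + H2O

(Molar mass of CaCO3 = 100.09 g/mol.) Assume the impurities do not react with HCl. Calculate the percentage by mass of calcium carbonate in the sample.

54.79 %

n(HCl) added = 0.02495 × 1.137 = 0.02837 mol
n(NaOH) used in back-titration = 0.01803 × 0.3310 = 5.968 × 10^-3 mol
n(HCl) left over = 5.968 × 10^-3 mol (1:1 ratio)
n(HCl) consumed by analyte = 0.02837 − 5.968 × 10^-3 = 0.02240 mol
From the 1:2 ratio, n(CaCO3) = 1/2 × 0.02240 = 0.01120 mol
mass of CaCO3 = 0.01120 × 100.09 = 1.121 g
% CaCO3 = 1.121 / 2.046 × 100 = 54.79 %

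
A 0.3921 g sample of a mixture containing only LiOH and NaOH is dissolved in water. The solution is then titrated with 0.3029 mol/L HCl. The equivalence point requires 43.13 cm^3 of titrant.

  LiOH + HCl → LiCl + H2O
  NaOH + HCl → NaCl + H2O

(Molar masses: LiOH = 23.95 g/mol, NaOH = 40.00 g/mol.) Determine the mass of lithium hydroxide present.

0.1947 g

n(HCl) = 0.04313 × 0.3029 = 0.01306 mol
Let x = n(LiOH), y = n(NaOH).
Titrant: 1x + 1y = 0.01306;  mass: 23.95x + 40.00y = 0.3921
Solving, x = 8.129 × 10^-3 mol, y = 4.936 × 10^-3 mol
mass of LiOH = 8.129 × 10^-3 × 23.95 = 0.1947 g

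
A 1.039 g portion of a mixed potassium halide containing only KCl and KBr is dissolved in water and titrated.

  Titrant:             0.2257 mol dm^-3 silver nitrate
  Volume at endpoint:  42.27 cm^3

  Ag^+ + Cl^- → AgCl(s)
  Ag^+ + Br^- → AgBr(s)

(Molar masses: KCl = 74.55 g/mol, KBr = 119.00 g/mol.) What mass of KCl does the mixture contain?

0.1615 g

n(AgNO3) = 0.04227 × 0.2257 = 9.540 × 10^-3 mol
Let x = n(KCl), y = n(KBr).
Titrant: 1x + 1y = 9.540 × 10^-3;  mass: 74.55x + 119.00y = 1.039
Solving, x = 2.166 × 10^-3 mol, y = 7.374 × 10^-3 mol
mass of KCl = 2.166 × 10^-3 × 74.55 = 0.1615 g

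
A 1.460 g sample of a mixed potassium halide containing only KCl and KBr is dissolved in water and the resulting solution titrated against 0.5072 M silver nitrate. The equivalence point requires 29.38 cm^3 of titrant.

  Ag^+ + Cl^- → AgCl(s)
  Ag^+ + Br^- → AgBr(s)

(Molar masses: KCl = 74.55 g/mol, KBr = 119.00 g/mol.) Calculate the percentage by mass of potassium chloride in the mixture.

n(AgNO3) = 0.02938 × 0.5072 = 0.01490 mol
Let x = n(KCl), y = n(KBr).
Titrant: 1x + 1y = 0.01490;  mass: 74.55x + 119.00y = 1.460
Solving, x = 7.048 × 10^-3 mol, y = 7.854 × 10^-3 mol
mass of KCl = 7.048 × 10^-3 × 74.55 = 0.5254 g
% KCl = 0.5254 / 1.460 × 100 = 35.99 %

35.99 %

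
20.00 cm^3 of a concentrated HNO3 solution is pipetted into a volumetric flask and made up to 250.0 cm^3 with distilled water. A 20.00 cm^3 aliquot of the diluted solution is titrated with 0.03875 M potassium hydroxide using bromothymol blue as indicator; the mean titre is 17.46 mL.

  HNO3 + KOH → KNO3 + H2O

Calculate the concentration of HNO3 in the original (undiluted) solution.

n(KOH) = 0.01746 × 0.03875 = 6.766 × 10^-4 mol
n(HNO3) in the aliquot = 6.766 × 10^-4 mol (1:1 ratio)
[HNO3]_dilute = 6.766 × 10^-4 / 0.02000 = 0.03383 mol/L
Dilution factor = 250.0 / 20.00 = 12.50
[HNO3]_stock = 0.03383 × 12.50 = 0.4229 mol/L

0.4229 M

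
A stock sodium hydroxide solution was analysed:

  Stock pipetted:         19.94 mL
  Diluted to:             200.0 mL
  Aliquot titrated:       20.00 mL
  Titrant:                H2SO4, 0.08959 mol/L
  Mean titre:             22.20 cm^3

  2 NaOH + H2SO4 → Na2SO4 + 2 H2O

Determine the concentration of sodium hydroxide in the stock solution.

1.995 mol/L

n(H2SO4) = 0.02220 × 0.08959 = 1.989 × 10^-3 mol
From the 2:1 ratio, n(NaOH) in the aliquot = 2/1 × 1.989 × 10^-3 = 3.978 × 10^-3 mol
[NaOH]_dilute = 3.978 × 10^-3 / 0.02000 = 0.1989 mol/L
Dilution factor = 200.0 / 19.94 = 10.03
[NaOH]_stock = 0.1989 × 10.03 = 1.995 mol/L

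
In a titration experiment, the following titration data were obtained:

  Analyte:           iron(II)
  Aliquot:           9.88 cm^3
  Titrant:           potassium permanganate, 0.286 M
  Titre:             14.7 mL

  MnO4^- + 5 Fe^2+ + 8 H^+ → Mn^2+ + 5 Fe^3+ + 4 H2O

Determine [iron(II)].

2.13 M

n(KMnO4) = 0.0147 L × 0.286 mol/L = 4.20 × 10^-3 mol
From the 5:1 mole ratio, n(Fe2+) = 5/1 × 4.20 × 10^-3 = 0.0210 mol
[Fe2+] = 0.0210 mol / 0.00988 L = 2.13 mol/L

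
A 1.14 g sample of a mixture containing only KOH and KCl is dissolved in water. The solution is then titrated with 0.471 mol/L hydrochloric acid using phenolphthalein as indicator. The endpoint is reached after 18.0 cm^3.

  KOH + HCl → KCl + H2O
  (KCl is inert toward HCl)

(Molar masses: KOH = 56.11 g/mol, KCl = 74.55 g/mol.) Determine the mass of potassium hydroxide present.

n(HCl) = 0.0180 × 0.471 = 8.48 × 10^-3 mol
Let x = n(KOH), y = n(KCl).
Titrant: 1x = 8.48 × 10^-3;  mass: 56.11x + 74.55y = 1.14
Solving, x = 8.48 × 10^-3 mol, y = 8.91 × 10^-3 mol
mass of KOH = 8.48 × 10^-3 × 56.11 = 0.476 g

0.476 g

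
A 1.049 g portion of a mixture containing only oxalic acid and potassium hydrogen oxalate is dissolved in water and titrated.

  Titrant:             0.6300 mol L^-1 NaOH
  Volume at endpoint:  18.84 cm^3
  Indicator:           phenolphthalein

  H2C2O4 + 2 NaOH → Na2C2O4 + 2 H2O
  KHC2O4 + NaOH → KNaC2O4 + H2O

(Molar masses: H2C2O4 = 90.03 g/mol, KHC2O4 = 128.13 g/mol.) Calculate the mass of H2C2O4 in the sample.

n(NaOH) = 0.01884 × 0.6300 = 0.01187 mol
Let x = n(H2C2O4), y = n(KHC2O4).
Titrant: 2x + 1y = 0.01187;  mass: 90.03x + 128.13y = 1.049
Solving, x = 2.838 × 10^-3 mol, y = 6.193 × 10^-3 mol
mass of H2C2O4 = 2.838 × 10^-3 × 90.03 = 0.2555 g

0.2555 g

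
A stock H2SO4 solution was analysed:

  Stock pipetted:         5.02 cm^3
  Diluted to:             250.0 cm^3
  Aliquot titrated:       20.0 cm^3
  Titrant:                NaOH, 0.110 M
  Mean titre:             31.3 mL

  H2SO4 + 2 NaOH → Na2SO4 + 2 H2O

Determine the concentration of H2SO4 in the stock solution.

4.29 M

n(NaOH) = 0.0313 × 0.110 = 3.44 × 10^-3 mol
From the 1:2 ratio, n(H2SO4) in the aliquot = 1/2 × 3.44 × 10^-3 = 1.72 × 10^-3 mol
[H2SO4]_dilute = 1.72 × 10^-3 / 0.0200 = 0.0861 mol/L
Dilution factor = 250.0 / 5.02 = 49.80
[H2SO4]_stock = 0.0861 × 49.80 = 4.29 mol/L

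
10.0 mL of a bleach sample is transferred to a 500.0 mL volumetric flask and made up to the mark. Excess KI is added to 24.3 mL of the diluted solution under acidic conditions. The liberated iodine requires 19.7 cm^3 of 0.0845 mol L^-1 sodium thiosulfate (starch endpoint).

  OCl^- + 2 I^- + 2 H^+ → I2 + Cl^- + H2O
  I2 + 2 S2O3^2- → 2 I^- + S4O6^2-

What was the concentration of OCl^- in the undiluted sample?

n(S2O3^2-) = 0.0197 × 0.0845 = 1.66 × 10^-3 mol
n(I2) = n(S2O3^2-)/2 = 8.32 × 10^-4 mol
n(OCl^-) in the aliquot = 8.32 × 10^-4 mol (1:1 ratio)
[OCl^-]_dilute = 8.32 × 10^-4 / 0.0243 = 0.0343 mol/L
[OCl^-]_original = 0.0343 × 500.0/10.0 = 1.71 mol/L

1.71 mol/L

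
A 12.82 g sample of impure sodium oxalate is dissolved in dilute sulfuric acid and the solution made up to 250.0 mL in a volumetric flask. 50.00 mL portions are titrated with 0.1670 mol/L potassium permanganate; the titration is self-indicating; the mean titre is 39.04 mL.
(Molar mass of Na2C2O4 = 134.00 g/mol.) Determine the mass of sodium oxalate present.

2 MnO4^- + 5 C2O4^2- + 16 H^+ → 2 Mn^2+ + 10 CO2 + 8 H2O
n(KMnO4) per titration = 0.03904 × 0.1670 = 6.520 × 10^-3 mol
From the 5:2 ratio, n(Na2C2O4) in each aliquot = 5/2 × 6.520 × 10^-3 = 0.01630 mol
n(Na2C2O4) in the whole flask = 0.01630 × 250.0/50.00 = 0.08150 mol
mass of Na2C2O4 = 0.08150 × 134.00 = 10.92 g

10.92 g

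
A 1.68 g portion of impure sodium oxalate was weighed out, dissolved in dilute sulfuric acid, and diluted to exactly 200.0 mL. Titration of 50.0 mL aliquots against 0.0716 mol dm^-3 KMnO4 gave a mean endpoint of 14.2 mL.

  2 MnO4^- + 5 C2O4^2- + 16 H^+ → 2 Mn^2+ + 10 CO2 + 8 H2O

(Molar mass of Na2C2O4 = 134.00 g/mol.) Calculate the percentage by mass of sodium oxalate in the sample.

81.1 %

n(KMnO4) per titration = 0.0142 × 0.0716 = 1.02 × 10^-3 mol
From the 5:2 ratio, n(Na2C2O4) in each aliquot = 5/2 × 1.02 × 10^-3 = 2.54 × 10^-3 mol
n(Na2C2O4) in the whole flask = 2.54 × 10^-3 × 200.0/50.0 = 0.0102 mol
mass of Na2C2O4 = 0.0102 × 134.00 = 1.36 g
% Na2C2O4 = 1.36 / 1.68 × 100 = 81.1 %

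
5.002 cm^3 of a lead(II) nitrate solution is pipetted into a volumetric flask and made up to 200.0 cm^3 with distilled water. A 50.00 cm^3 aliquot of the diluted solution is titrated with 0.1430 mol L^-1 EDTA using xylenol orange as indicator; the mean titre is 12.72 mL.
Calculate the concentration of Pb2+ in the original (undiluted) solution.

Pb^2+ + EDTA^4- → [Pb(EDTA)]^2-
n(EDTA) = 0.01272 × 0.1430 = 1.819 × 10^-3 mol
n(Pb2+) in the aliquot = 1.819 × 10^-3 mol (1:1 ratio)
[Pb2+]_dilute = 1.819 × 10^-3 / 0.05000 = 0.03638 mol/L
Dilution factor = 200.0 / 5.002 = 39.98
[Pb2+]_stock = 0.03638 × 39.98 = 1.455 mol/L

1.455 mol/L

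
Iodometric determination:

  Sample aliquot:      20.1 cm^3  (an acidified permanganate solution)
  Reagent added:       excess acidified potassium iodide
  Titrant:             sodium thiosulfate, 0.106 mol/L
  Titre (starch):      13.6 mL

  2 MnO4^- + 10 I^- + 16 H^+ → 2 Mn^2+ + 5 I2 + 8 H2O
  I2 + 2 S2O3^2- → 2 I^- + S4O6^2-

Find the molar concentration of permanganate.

0.0143 mol/L

n(S2O3^2-) = 0.0136 × 0.106 = 1.44 × 10^-3 mol
n(I2) = n(S2O3^2-)/2 = 7.21 × 10^-4 mol
From the 2:5 ratio, n(MnO4^-) in the aliquot = 2/5 × 7.21 × 10^-4 = 2.88 × 10^-4 mol
[MnO4^-] = 2.88 × 10^-4 / 0.0201 = 0.0143 mol/L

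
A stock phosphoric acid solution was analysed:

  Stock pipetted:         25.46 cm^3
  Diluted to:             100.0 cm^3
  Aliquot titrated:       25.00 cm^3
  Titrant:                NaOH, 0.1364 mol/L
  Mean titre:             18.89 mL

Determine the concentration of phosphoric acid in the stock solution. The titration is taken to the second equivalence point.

H3PO4 + 2 NaOH → Na2HPO4 + 2 H2O
n(NaOH) = 0.01889 × 0.1364 = 2.577 × 10^-3 mol
From the 1:2 ratio, n(H3PO4) in the aliquot = 1/2 × 2.577 × 10^-3 = 1.288 × 10^-3 mol
[H3PO4]_dilute = 1.288 × 10^-3 / 0.02500 = 0.05153 mol/L
Dilution factor = 100.0 / 25.46 = 3.928
[H3PO4]_stock = 0.05153 × 3.928 = 0.2024 mol/L

0.2024 mol/L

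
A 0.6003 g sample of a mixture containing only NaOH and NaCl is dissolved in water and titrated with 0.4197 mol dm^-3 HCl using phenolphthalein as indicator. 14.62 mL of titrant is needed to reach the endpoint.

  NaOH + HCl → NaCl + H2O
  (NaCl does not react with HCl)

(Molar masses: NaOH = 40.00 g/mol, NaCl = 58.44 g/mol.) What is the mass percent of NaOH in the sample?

n(HCl) = 0.01462 × 0.4197 = 6.136 × 10^-3 mol
Let x = n(NaOH), y = n(NaCl).
Titrant: 1x = 6.136 × 10^-3;  mass: 40.00x + 58.44y = 0.6003
Solving, x = 6.136 × 10^-3 mol, y = 6.072 × 10^-3 mol
mass of NaOH = 6.136 × 10^-3 × 40.00 = 0.2454 g
% NaOH = 0.2454 / 0.6003 × 100 = 40.89 %

40.89 %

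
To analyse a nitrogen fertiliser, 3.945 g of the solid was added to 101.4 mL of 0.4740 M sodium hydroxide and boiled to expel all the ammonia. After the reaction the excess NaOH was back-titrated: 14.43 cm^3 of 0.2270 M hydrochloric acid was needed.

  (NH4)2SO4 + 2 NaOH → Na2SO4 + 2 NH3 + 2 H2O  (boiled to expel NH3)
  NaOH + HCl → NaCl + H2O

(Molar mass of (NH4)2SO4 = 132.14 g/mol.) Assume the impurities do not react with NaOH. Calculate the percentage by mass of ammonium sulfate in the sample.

75.01 %

n(NaOH) added = 0.1014 × 0.4740 = 0.04806 mol
n(HCl) used in back-titration = 0.01443 × 0.2270 = 3.276 × 10^-3 mol
n(NaOH) left over = 3.276 × 10^-3 mol (1:1 ratio)
n(NaOH) consumed by analyte = 0.04806 − 3.276 × 10^-3 = 0.04479 mol
From the 1:2 ratio, n((NH4)2SO4) = 1/2 × 0.04479 = 0.02239 mol
mass of (NH4)2SO4 = 0.02239 × 132.14 = 2.959 g
% (NH4)2SO4 = 2.959 / 3.945 × 100 = 75.01 %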